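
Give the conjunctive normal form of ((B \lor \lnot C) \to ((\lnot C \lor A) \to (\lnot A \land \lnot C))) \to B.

((B \lor \lnot C) \to ((\lnot C \lor A) \to (\lnot A \land \lnot C))) \to B
≡ \lnot ((B \lor \lnot C) \to ((\lnot C \lor A) \to (\lnot A \land \lnot C))) \lor B   [eliminate \to]
≡ \lnot (\lnot (B \lor \lnot C) \lor ((\lnot C \lor A) \to (\lnot A \land \lnot C))) \lor B   [eliminate \to]
≡ \lnot (\lnot (B \lor \lnot C) \lor \lnot (\lnot C \lor A) \lor (\lnot A \land \lnot C)) \lor B   [eliminate \to]
≡ (\lnot \lnot (B \lor \lnot C) \land \lnot \lnot (\lnot C \lor A) \land \lnot (\lnot A \land \lnot C)) \lor B   [De Morgan]
≡ ((B \lor \lnot C) \land \lnot \lnot (\lnot C \lor A) \land \lnot (\lnot A \land \lnot C)) \lor B   [double negation]
≡ ((B \lor \lnot C) \land (\lnot C \lor A) \land \lnot (\lnot A \land \lnot C)) \lor B   [double negation]
≡ ((B \lor \lnot C) \land (\lnot C \lor A) \land (\lnot \lnot A \lor \lnot \lnot C)) \lor B   [De Morgan]
≡ ((B \lor \lnot C) \land (\lnot C \lor A) \land (A \lor \lnot \lnot C)) \lor B   [double negation]
≡ ((B \lor \lnot C) \land (\lnot C \lor A) \land (A \lor C)) \lor B   [double negation]
≡ (B \lor \lnot C \lor B) \land (\lnot C \lor A \lor B) \land (A \lor C \lor B)   [distribute \lor over \land]
≡ (B \lor \lnot C) \land (A \lor C \lor B)   [simplify]

(B \lor \lnot C) \land (A \lor C \lor B)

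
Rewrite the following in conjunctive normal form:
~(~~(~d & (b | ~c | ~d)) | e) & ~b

d & ~e & ~b

~(~~(~d & (b | ~c | ~d)) | e) & ~b
≡ ~~~(~d & (b | ~c | ~d)) & ~e & ~b
≡ ~(~d & (b | ~c | ~d)) & ~e & ~b
≡ (~~d | ~(b | ~c | ~d)) & ~e & ~b
≡ (d | ~(b | ~c | ~d)) & ~e & ~b
≡ (d | (~b & ~~c & ~~d)) & ~e & ~b
≡ (d | (~b & c & ~~d)) & ~e & ~b
≡ (d | (~b & c & d)) & ~e & ~b
≡ (d | ~b) & (d | c) & (d | d) & ~e & ~b
≡ d & ~e & ~b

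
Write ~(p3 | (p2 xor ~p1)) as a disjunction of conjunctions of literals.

~(p3 | (p2 xor ~p1))
⇔ ~(p3 | (p2 & ~~p1) | (~p2 & ~p1))   (expand xor)
⇔ ~p3 & ~(p2 & ~~p1) & ~(~p2 & ~p1)   (De Morgan)
⇔ ~p3 & (~p2 | ~~~p1) & ~(~p2 & ~p1)   (De Morgan)
⇔ ~p3 & (~p2 | ~p1) & ~(~p2 & ~p1)   (double negation)
⇔ ~p3 & (~p2 | ~p1) & (~~p2 | ~~p1)   (De Morgan)
⇔ ~p3 & (~p2 | ~p1) & (p2 | ~~p1)   (double negation)
⇔ ~p3 & (~p2 | ~p1) & (p2 | p1)   (double negation)
⇔ (~p3 & ~p2 & p2) | (~p3 & ~p2 & p1) | (~p3 & ~p1 & p2) | (~p3 & ~p1 & p1)   (distribute & over |)
⇔ (~p3 & ~p2 & p1) | (~p3 & ~p1 & p2)   (simplify)

(~p3 & ~p2 & p1) | (~p3 & ~p1 & p2)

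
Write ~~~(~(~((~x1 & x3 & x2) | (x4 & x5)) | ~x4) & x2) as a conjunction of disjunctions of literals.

(x1 | ~x3 | ~x2 | ~x4) & (~x4 | ~x5 | ~x2)

~~~(~(~((~x1 & x3 & x2) | (x4 & x5)) | ~x4) & x2)
⇔ ~(~(~((~x1 & x3 & x2) | (x4 & x5)) | ~x4) & x2)
⇔ ~~(~((~x1 & x3 & x2) | (x4 & x5)) | ~x4) | ~x2
⇔ ~((~x1 & x3 & x2) | (x4 & x5)) | ~x4 | ~x2
⇔ (~(~x1 & x3 & x2) & ~(x4 & x5)) | ~x4 | ~x2
⇔ ((~~x1 | ~x3 | ~x2) & ~(x4 & x5)) | ~x4 | ~x2
⇔ ((x1 | ~x3 | ~x2) & ~(x4 & x5)) | ~x4 | ~x2
⇔ ((x1 | ~x3 | ~x2) & (~x4 | ~x5)) | ~x4 | ~x2
⇔ (x1 | ~x3 | ~x2 | ~x4 | ~x2) & (~x4 | ~x5 | ~x4 | ~x2)
⇔ (x1 | ~x3 | ~x2 | ~x4) & (~x4 | ~x5 | ~x2)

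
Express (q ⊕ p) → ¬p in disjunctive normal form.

(p ∧ q) ∨ ¬p

(q ⊕ p) → ¬p
⇔ ¬(q ⊕ p) ∨ ¬p   (eliminate →)
⇔ ¬((q ∧ ¬p) ∨ (¬q ∧ p)) ∨ ¬p   (expand ⊕)
⇔ (¬(q ∧ ¬p) ∧ ¬(¬q ∧ p)) ∨ ¬p   (De Morgan)
⇔ ((¬q ∨ ¬¬p) ∧ ¬(¬q ∧ p)) ∨ ¬p   (De Morgan)
⇔ ((¬q ∨ p) ∧ ¬(¬q ∧ p)) ∨ ¬p   (double negation)
⇔ ((¬q ∨ p) ∧ (¬¬q ∨ ¬p)) ∨ ¬p   (De Morgan)
⇔ ((¬q ∨ p) ∧ (q ∨ ¬p)) ∨ ¬p   (double negation)
⇔ (¬q ∧ q) ∨ (¬q ∧ ¬p) ∨ (p ∧ q) ∨ (p ∧ ¬p) ∨ ¬p   (distribute ∧ over ∨)
⇔ (p ∧ q) ∨ ¬p   (simplify)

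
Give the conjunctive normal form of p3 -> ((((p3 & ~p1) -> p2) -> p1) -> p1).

p3 -> ((((p3 & ~p1) -> p2) -> p1) -> p1)
⇔ ~p3 | ((((p3 & ~p1) -> p2) -> p1) -> p1)
⇔ ~p3 | ~(((p3 & ~p1) -> p2) -> p1) | p1
⇔ ~p3 | ~(~((p3 & ~p1) -> p2) | p1) | p1
⇔ ~p3 | ~(~(~(p3 & ~p1) | p2) | p1) | p1
⇔ ~p3 | (~~(~(p3 & ~p1) | p2) & ~p1) | p1
⇔ ~p3 | ((~(p3 & ~p1) | p2) & ~p1) | p1
⇔ ~p3 | ((~p3 | ~~p1 | p2) & ~p1) | p1
⇔ ~p3 | ((~p3 | p1 | p2) & ~p1) | p1
⇔ (~p3 | ~p3 | p1 | p2 | p1) & (~p3 | ~p1 | p1)
⇔ ~p3 | p1 | p2

~p3 | p1 | p2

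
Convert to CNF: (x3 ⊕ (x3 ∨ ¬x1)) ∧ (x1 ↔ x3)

(x3 ∨ ¬x1) ∧ ¬x3

(x3 ⊕ (x3 ∨ ¬x1)) ∧ (x1 ↔ x3)
≡ (x3 ∨ x3 ∨ ¬x1) ∧ ¬(x3 ∧ (x3 ∨ ¬x1)) ∧ (x1 ↔ x3)   (expand ⊕)
≡ (x3 ∨ x3 ∨ ¬x1) ∧ ¬(x3 ∧ (x3 ∨ ¬x1)) ∧ (x1 → x3) ∧ (x3 → x1)   (eliminate ↔)
≡ (x3 ∨ x3 ∨ ¬x1) ∧ ¬(x3 ∧ (x3 ∨ ¬x1)) ∧ (¬x1 ∨ x3) ∧ (x3 → x1)   (eliminate →)
≡ (x3 ∨ x3 ∨ ¬x1) ∧ ¬(x3 ∧ (x3 ∨ ¬x1)) ∧ (¬x1 ∨ x3) ∧ (¬x3 ∨ x1)   (eliminate →)
≡ (x3 ∨ x3 ∨ ¬x1) ∧ (¬x3 ∨ ¬(x3 ∨ ¬x1)) ∧ (¬x1 ∨ x3) ∧ (¬x3 ∨ x1)   (De Morgan)
≡ (x3 ∨ x3 ∨ ¬x1) ∧ (¬x3 ∨ ¬x3 ∧ ¬¬x1) ∧ (¬x1 ∨ x3) ∧ (¬x3 ∨ x1)   (De Morgan)
≡ (x3 ∨ x3 ∨ ¬x1) ∧ (¬x3 ∨ ¬x3 ∧ x1) ∧ (¬x1 ∨ x3) ∧ (¬x3 ∨ x1)   (double negation)
≡ (x3 ∨ x3 ∨ ¬x1) ∧ (¬x3 ∨ ¬x3) ∧ (¬x3 ∨ x1) ∧ (¬x1 ∨ x3) ∧ (¬x3 ∨ x1)   (distribute ∨ over ∧)
≡ (x3 ∨ ¬x1) ∧ ¬x3   (simplify)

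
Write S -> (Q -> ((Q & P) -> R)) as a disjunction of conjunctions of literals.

S -> (Q -> ((Q & P) -> R))
⇔ ~S | (Q -> ((Q & P) -> R))   [eliminate ->]
⇔ ~S | ~Q | ((Q & P) -> R)   [eliminate ->]
⇔ ~S | ~Q | ~(Q & P) | R   [eliminate ->]
⇔ ~S | ~Q | ~Q | ~P | R   [De Morgan]
⇔ ~S | ~Q | ~P | R   [simplify]

~S | ~Q | ~P | R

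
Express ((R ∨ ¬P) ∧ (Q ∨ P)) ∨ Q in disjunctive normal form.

((R ∨ ¬P) ∧ (Q ∨ P)) ∨ Q
≡ (R ∧ Q) ∨ (R ∧ P) ∨ (¬P ∧ Q) ∨ (¬P ∧ P) ∨ Q   (distribute ∧ over ∨)
≡ (R ∧ P) ∨ Q   (simplify)

(R ∧ P) ∨ Q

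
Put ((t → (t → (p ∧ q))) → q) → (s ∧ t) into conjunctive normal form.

((t → (t → (p ∧ q))) → q) → (s ∧ t)
≡ ¬((t → (t → (p ∧ q))) → q) ∨ (s ∧ t)   (eliminate →)
≡ ¬(¬(t → (t → (p ∧ q))) ∨ q) ∨ (s ∧ t)   (eliminate →)
≡ ¬(¬(¬t ∨ (t → (p ∧ q))) ∨ q) ∨ (s ∧ t)   (eliminate →)
≡ ¬(¬(¬t ∨ ¬t ∨ (p ∧ q)) ∨ q) ∨ (s ∧ t)   (eliminate →)
≡ (¬¬(¬t ∨ ¬t ∨ (p ∧ q)) ∧ ¬q) ∨ (s ∧ t)   (De Morgan)
≡ ((¬t ∨ ¬t ∨ (p ∧ q)) ∧ ¬q) ∨ (s ∧ t)   (double negation)
≡ (¬t ∨ ¬t ∨ p ∨ s) ∧ (¬t ∨ ¬t ∨ p ∨ t) ∧ (¬t ∨ ¬t ∨ q ∨ s) ∧ (¬t ∨ ¬t ∨ q ∨ t) ∧ (¬q ∨ s) ∧ (¬q ∨ t)   (distribute ∨ over ∧)
≡ (¬t ∨ p ∨ s) ∧ (¬t ∨ q ∨ s) ∧ (¬q ∨ s) ∧ (¬q ∨ t)   (simplify)

(¬t ∨ p ∨ s) ∧ (¬t ∨ q ∨ s) ∧ (¬q ∨ s) ∧ (¬q ∨ t)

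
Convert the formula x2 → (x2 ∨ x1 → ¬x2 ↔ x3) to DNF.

x2 → (x2 ∨ x1 → ¬x2 ↔ x3)
≡ ¬x2 ∨ (x2 ∨ x1 → ¬x2 ↔ x3)   (eliminate →)
≡ ¬x2 ∨ ((x2 ∨ x1 → ¬x2) → x3) ∧ (x3 → (x2 ∨ x1 → ¬x2))   (eliminate ↔)
≡ ¬x2 ∨ (¬(x2 ∨ x1 → ¬x2) ∨ x3) ∧ (x3 → (x2 ∨ x1 → ¬x2))   (eliminate →)
≡ ¬x2 ∨ (¬(¬(x2 ∨ x1) ∨ ¬x2) ∨ x3) ∧ (x3 → (x2 ∨ x1 → ¬x2))   (eliminate →)
≡ ¬x2 ∨ (¬(¬(x2 ∨ x1) ∨ ¬x2) ∨ x3) ∧ (¬x3 ∨ (x2 ∨ x1 → ¬x2))   (eliminate →)
≡ ¬x2 ∨ (¬(¬(x2 ∨ x1) ∨ ¬x2) ∨ x3) ∧ (¬x3 ∨ ¬(x2 ∨ x1) ∨ ¬x2)   (eliminate →)
≡ ¬x2 ∨ (¬¬(x2 ∨ x1) ∧ ¬¬x2 ∨ x3) ∧ (¬x3 ∨ ¬(x2 ∨ x1) ∨ ¬x2)   (De Morgan)
≡ ¬x2 ∨ ((x2 ∨ x1) ∧ ¬¬x2 ∨ x3) ∧ (¬x3 ∨ ¬(x2 ∨ x1) ∨ ¬x2)   (double negation)
≡ ¬x2 ∨ ((x2 ∨ x1) ∧ x2 ∨ x3) ∧ (¬x3 ∨ ¬(x2 ∨ x1) ∨ ¬x2)   (double negation)
≡ ¬x2 ∨ ((x2 ∨ x1) ∧ x2 ∨ x3) ∧ (¬x3 ∨ ¬x2 ∧ ¬x1 ∨ ¬x2)   (De Morgan)
≡ ¬x2 ∨ x2 ∧ x2 ∧ ¬x3 ∨ x2 ∧ x2 ∧ ¬x2 ∧ ¬x1 ∨ x2 ∧ x2 ∧ ¬x2 ∨ x1 ∧ x2 ∧ ¬x3 ∨ x1 ∧ x2 ∧ ¬x2 ∧ ¬x1 ∨ x1 ∧ x2 ∧ ¬x2 ∨ x3 ∧ ¬x3 ∨ x3 ∧ ¬x2 ∧ ¬x1 ∨ x3 ∧ ¬x2   (distribute ∧ over ∨)
≡ ¬x2 ∨ x2 ∧ ¬x3   (simplify)

¬x2 ∨ x2 ∧ ¬x3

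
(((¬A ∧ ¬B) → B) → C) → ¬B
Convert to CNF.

¬C ∨ ¬B

(((¬A ∧ ¬B) → B) → C) → ¬B
≡ ¬(((¬A ∧ ¬B) → B) → C) ∨ ¬B   (eliminate →)
≡ ¬(¬((¬A ∧ ¬B) → B) ∨ C) ∨ ¬B   (eliminate →)
≡ ¬(¬(¬(¬A ∧ ¬B) ∨ B) ∨ C) ∨ ¬B   (eliminate →)
≡ (¬¬(¬(¬A ∧ ¬B) ∨ B) ∧ ¬C) ∨ ¬B   (De Morgan)
≡ ((¬(¬A ∧ ¬B) ∨ B) ∧ ¬C) ∨ ¬B   (double negation)
≡ ((¬¬A ∨ ¬¬B ∨ B) ∧ ¬C) ∨ ¬B   (De Morgan)
≡ ((A ∨ ¬¬B ∨ B) ∧ ¬C) ∨ ¬B   (double negation)
≡ ((A ∨ B ∨ B) ∧ ¬C) ∨ ¬B   (double negation)
≡ (A ∨ B ∨ B ∨ ¬B) ∧ (¬C ∨ ¬B)   (distribute ∨ over ∧)
≡ ¬C ∨ ¬B   (simplify)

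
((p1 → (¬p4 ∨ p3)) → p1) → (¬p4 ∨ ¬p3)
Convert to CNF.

¬p1 ∨ ¬p4 ∨ ¬p3

((p1 → (¬p4 ∨ p3)) → p1) → (¬p4 ∨ ¬p3)
≡ ¬((p1 → (¬p4 ∨ p3)) → p1) ∨ ¬p4 ∨ ¬p3   — eliminate →
≡ ¬(¬(p1 → (¬p4 ∨ p3)) ∨ p1) ∨ ¬p4 ∨ ¬p3   — eliminate →
≡ ¬(¬(¬p1 ∨ ¬p4 ∨ p3) ∨ p1) ∨ ¬p4 ∨ ¬p3   — eliminate →
≡ (¬¬(¬p1 ∨ ¬p4 ∨ p3) ∧ ¬p1) ∨ ¬p4 ∨ ¬p3   — De Morgan
≡ ((¬p1 ∨ ¬p4 ∨ p3) ∧ ¬p1) ∨ ¬p4 ∨ ¬p3   — double negation
≡ (¬p1 ∨ ¬p4 ∨ p3 ∨ ¬p4 ∨ ¬p3) ∧ (¬p1 ∨ ¬p4 ∨ ¬p3)   — distribute ∨ over ∧
≡ ¬p1 ∨ ¬p4 ∨ ¬p3   — simplify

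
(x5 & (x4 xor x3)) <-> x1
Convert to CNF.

(x5 & (x4 xor x3)) <-> x1
≡ ((x5 & (x4 xor x3)) -> x1) & (x1 -> (x5 & (x4 xor x3)))   [eliminate <->]
≡ (~(x5 & (x4 xor x3)) | x1) & (x1 -> (x5 & (x4 xor x3)))   [eliminate ->]
≡ (~(x5 & (x4 | x3) & ~(x4 & x3)) | x1) & (x1 -> (x5 & (x4 xor x3)))   [expand xor]
≡ (~(x5 & (x4 | x3) & ~(x4 & x3)) | x1) & (~x1 | (x5 & (x4 xor x3)))   [eliminate ->]
≡ (~(x5 & (x4 | x3) & ~(x4 & x3)) | x1) & (~x1 | (x5 & (x4 | x3) & ~(x4 & x3)))   [expand xor]
≡ (~x5 | ~(x4 | x3) | ~~(x4 & x3) | x1) & (~x1 | (x5 & (x4 | x3) & ~(x4 & x3)))   [De Morgan]
≡ (~x5 | (~x4 & ~x3) | ~~(x4 & x3) | x1) & (~x1 | (x5 & (x4 | x3) & ~(x4 & x3)))   [De Morgan]
≡ (~x5 | (~x4 & ~x3) | (x4 & x3) | x1) & (~x1 | (x5 & (x4 | x3) & ~(x4 & x3)))   [double negation]
≡ (~x5 | (~x4 & ~x3) | (x4 & x3) | x1) & (~x1 | (x5 & (x4 | x3) & (~x4 | ~x3)))   [De Morgan]
≡ (~x5 | ~x4 | x4 | x1) & (~x5 | ~x4 | x3 | x1) & (~x5 | ~x3 | x4 | x1) & (~x5 | ~x3 | x3 | x1) & (~x1 | x5) & (~x1 | x4 | x3) & (~x1 | ~x4 | ~x3)   [distribute | over &]
≡ (~x5 | ~x4 | x3 | x1) & (~x5 | ~x3 | x4 | x1) & (~x1 | x5) & (~x1 | x4 | x3) & (~x1 | ~x4 | ~x3)   [simplify]

(~x5 | ~x4 | x3 | x1) & (~x5 | ~x3 | x4 | x1) & (~x1 | x5) & (~x1 | x4 | x3) & (~x1 | ~x4 | ~x3)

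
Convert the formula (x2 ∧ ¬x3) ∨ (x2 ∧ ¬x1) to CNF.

x2 ∧ (¬x3 ∨ ¬x1)

(x2 ∧ ¬x3) ∨ (x2 ∧ ¬x1)
≡ (x2 ∨ x2) ∧ (x2 ∨ ¬x1) ∧ (¬x3 ∨ x2) ∧ (¬x3 ∨ ¬x1)   [distribute ∨ over ∧]
≡ x2 ∧ (¬x3 ∨ ¬x1)   [simplify]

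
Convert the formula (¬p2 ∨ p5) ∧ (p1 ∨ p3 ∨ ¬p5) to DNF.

(¬p2 ∧ p1) ∨ (¬p2 ∧ p3) ∨ (¬p2 ∧ ¬p5) ∨ (p5 ∧ p1) ∨ (p5 ∧ p3)

(¬p2 ∨ p5) ∧ (p1 ∨ p3 ∨ ¬p5)
≡ (¬p2 ∧ p1) ∨ (¬p2 ∧ p3) ∨ (¬p2 ∧ ¬p5) ∨ (p5 ∧ p1) ∨ (p5 ∧ p3) ∨ (p5 ∧ ¬p5)   — distribute ∧ over ∨
≡ (¬p2 ∧ p1) ∨ (¬p2 ∧ p3) ∨ (¬p2 ∧ ¬p5) ∨ (p5 ∧ p1) ∨ (p5 ∧ p3)   — simplify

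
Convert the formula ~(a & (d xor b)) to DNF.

~(a & (d xor b))
≡ ~(a & ((d & ~b) | (~d & b)))
≡ ~a | ~((d & ~b) | (~d & b))
≡ ~a | (~(d & ~b) & ~(~d & b))
≡ ~a | ((~d | ~~b) & ~(~d & b))
≡ ~a | ((~d | b) & ~(~d & b))
≡ ~a | ((~d | b) & (~~d | ~b))
≡ ~a | ((~d | b) & (d | ~b))
≡ ~a | (~d & d) | (~d & ~b) | (b & d) | (b & ~b)
≡ ~a | (~d & ~b) | (b & d)

~a | (~d & ~b) | (b & d)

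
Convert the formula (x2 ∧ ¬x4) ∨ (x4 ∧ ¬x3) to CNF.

(x2 ∧ ¬x4) ∨ (x4 ∧ ¬x3)
= (x2 ∨ x4) ∧ (x2 ∨ ¬x3) ∧ (¬x4 ∨ x4) ∧ (¬x4 ∨ ¬x3)   — distribute ∨ over ∧
= (x2 ∨ x4) ∧ (x2 ∨ ¬x3) ∧ (¬x4 ∨ ¬x3)   — simplify

(x2 ∨ x4) ∧ (x2 ∨ ¬x3) ∧ (¬x4 ∨ ¬x3)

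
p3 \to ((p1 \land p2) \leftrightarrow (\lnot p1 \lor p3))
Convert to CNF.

(\lnot p3 \lor p1) \land (\lnot p3 \lor p2)

p3 \to ((p1 \land p2) \leftrightarrow (\lnot p1 \lor p3))
≡ \lnot p3 \lor ((p1 \land p2) \leftrightarrow (\lnot p1 \lor p3))   [eliminate \to]
≡ \lnot p3 \lor (((p1 \land p2) \to (\lnot p1 \lor p3)) \land ((\lnot p1 \lor p3) \to (p1 \land p2)))   [eliminate \leftrightarrow]
≡ \lnot p3 \lor ((\lnot (p1 \land p2) \lor \lnot p1 \lor p3) \land ((\lnot p1 \lor p3) \to (p1 \land p2)))   [eliminate \to]
≡ \lnot p3 \lor ((\lnot (p1 \land p2) \lor \lnot p1 \lor p3) \land (\lnot (\lnot p1 \lor p3) \lor (p1 \land p2)))   [eliminate \to]
≡ \lnot p3 \lor ((\lnot p1 \lor \lnot p2 \lor \lnot p1 \lor p3) \land (\lnot (\lnot p1 \lor p3) \lor (p1 \land p2)))   [De Morgan]
≡ \lnot p3 \lor ((\lnot p1 \lor \lnot p2 \lor \lnot p1 \lor p3) \land ((\lnot \lnot p1 \land \lnot p3) \lor (p1 \land p2)))   [De Morgan]
≡ \lnot p3 \lor ((\lnot p1 \lor \lnot p2 \lor \lnot p1 \lor p3) \land ((p1 \land \lnot p3) \lor (p1 \land p2)))   [double negation]
≡ (\lnot p3 \lor \lnot p1 \lor \lnot p2 \lor \lnot p1 \lor p3) \land (\lnot p3 \lor p1 \lor p1) \land (\lnot p3 \lor p1 \lor p2) \land (\lnot p3 \lor \lnot p3 \lor p1) \land (\lnot p3 \lor \lnot p3 \lor p2)   [distribute \lor over \land]
≡ (\lnot p3 \lor p1) \land (\lnot p3 \lor p2)   [simplify]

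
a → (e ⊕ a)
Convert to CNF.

a → (e ⊕ a)
≡ ¬a ∨ (e ⊕ a)   [eliminate →]
≡ ¬a ∨ ((e ∨ a) ∧ ¬(e ∧ a))   [expand ⊕]
≡ ¬a ∨ ((e ∨ a) ∧ (¬e ∨ ¬a))   [De Morgan]
≡ (¬a ∨ e ∨ a) ∧ (¬a ∨ ¬e ∨ ¬a)   [distribute ∨ over ∧]
≡ ¬a ∨ ¬e   [simplify]

¬a ∨ ¬e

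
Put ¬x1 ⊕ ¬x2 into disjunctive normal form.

(¬x1 ∧ x2) ∨ (x1 ∧ ¬x2)

¬x1 ⊕ ¬x2
≡ (¬x1 ∧ ¬¬x2) ∨ (¬¬x1 ∧ ¬x2)   (expand ⊕)
≡ (¬x1 ∧ x2) ∨ (¬¬x1 ∧ ¬x2)   (double negation)
≡ (¬x1 ∧ x2) ∨ (x1 ∧ ¬x2)   (double negation)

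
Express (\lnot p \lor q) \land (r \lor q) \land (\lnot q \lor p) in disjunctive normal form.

(\lnot p \land r \land \lnot q) \lor (q \land p)

(\lnot p \lor q) \land (r \lor q) \land (\lnot q \lor p)
= (\lnot p \land r \land \lnot q) \lor (\lnot p \land r \land p) \lor (\lnot p \land q \land \lnot q) \lor (\lnot p \land q \land p) \lor (q \land r \land \lnot q) \lor (q \land r \land p) \lor (q \land q \land \lnot q) \lor (q \land q \land p)
= (\lnot p \land r \land \lnot q) \lor (q \land p)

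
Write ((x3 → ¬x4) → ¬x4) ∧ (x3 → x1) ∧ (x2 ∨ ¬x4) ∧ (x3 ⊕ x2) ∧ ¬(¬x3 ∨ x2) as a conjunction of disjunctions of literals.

((x3 → ¬x4) → ¬x4) ∧ (x3 → x1) ∧ (x2 ∨ ¬x4) ∧ (x3 ⊕ x2) ∧ ¬(¬x3 ∨ x2)
= (¬(x3 → ¬x4) ∨ ¬x4) ∧ (x3 → x1) ∧ (x2 ∨ ¬x4) ∧ (x3 ⊕ x2) ∧ ¬(¬x3 ∨ x2)   (eliminate →)
= (¬(¬x3 ∨ ¬x4) ∨ ¬x4) ∧ (x3 → x1) ∧ (x2 ∨ ¬x4) ∧ (x3 ⊕ x2) ∧ ¬(¬x3 ∨ x2)   (eliminate →)
= (¬(¬x3 ∨ ¬x4) ∨ ¬x4) ∧ (¬x3 ∨ x1) ∧ (x2 ∨ ¬x4) ∧ (x3 ⊕ x2) ∧ ¬(¬x3 ∨ x2)   (eliminate →)
= (¬(¬x3 ∨ ¬x4) ∨ ¬x4) ∧ (¬x3 ∨ x1) ∧ (x2 ∨ ¬x4) ∧ (x3 ∨ x2) ∧ ¬(x3 ∧ x2) ∧ ¬(¬x3 ∨ x2)   (expand ⊕)
= ((¬¬x3 ∧ ¬¬x4) ∨ ¬x4) ∧ (¬x3 ∨ x1) ∧ (x2 ∨ ¬x4) ∧ (x3 ∨ x2) ∧ ¬(x3 ∧ x2) ∧ ¬(¬x3 ∨ x2)   (De Morgan)
= ((x3 ∧ ¬¬x4) ∨ ¬x4) ∧ (¬x3 ∨ x1) ∧ (x2 ∨ ¬x4) ∧ (x3 ∨ x2) ∧ ¬(x3 ∧ x2) ∧ ¬(¬x3 ∨ x2)   (double negation)
= ((x3 ∧ x4) ∨ ¬x4) ∧ (¬x3 ∨ x1) ∧ (x2 ∨ ¬x4) ∧ (x3 ∨ x2) ∧ ¬(x3 ∧ x2) ∧ ¬(¬x3 ∨ x2)   (double negation)
= ((x3 ∧ x4) ∨ ¬x4) ∧ (¬x3 ∨ x1) ∧ (x2 ∨ ¬x4) ∧ (x3 ∨ x2) ∧ (¬x3 ∨ ¬x2) ∧ ¬(¬x3 ∨ x2)   (De Morgan)
= ((x3 ∧ x4) ∨ ¬x4) ∧ (¬x3 ∨ x1) ∧ (x2 ∨ ¬x4) ∧ (x3 ∨ x2) ∧ (¬x3 ∨ ¬x2) ∧ ¬¬x3 ∧ ¬x2   (De Morgan)
= ((x3 ∧ x4) ∨ ¬x4) ∧ (¬x3 ∨ x1) ∧ (x2 ∨ ¬x4) ∧ (x3 ∨ x2) ∧ (¬x3 ∨ ¬x2) ∧ x3 ∧ ¬x2   (double negation)
= (x3 ∨ ¬x4) ∧ (x4 ∨ ¬x4) ∧ (¬x3 ∨ x1) ∧ (x2 ∨ ¬x4) ∧ (x3 ∨ x2) ∧ (¬x3 ∨ ¬x2) ∧ x3 ∧ ¬x2   (distribute ∨ over ∧)
= (¬x3 ∨ x1) ∧ (x2 ∨ ¬x4) ∧ x3 ∧ ¬x2   (simplify)

(¬x3 ∨ x1) ∧ (x2 ∨ ¬x4) ∧ x3 ∧ ¬x2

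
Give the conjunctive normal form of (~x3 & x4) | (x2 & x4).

(~x3 & x4) | (x2 & x4)
⇔ (~x3 | x2) & (~x3 | x4) & (x4 | x2) & (x4 | x4)   — distribute | over &
⇔ (~x3 | x2) & x4   — simplify

(~x3 | x2) & x4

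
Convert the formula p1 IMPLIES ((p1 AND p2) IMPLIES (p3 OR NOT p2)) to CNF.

NOT p1 OR NOT p2 OR p3

p1 IMPLIES ((p1 AND p2) IMPLIES (p3 OR NOT p2))
≡ NOT p1 OR ((p1 AND p2) IMPLIES (p3 OR NOT p2))   — eliminate IMPLIES
≡ NOT p1 OR NOT (p1 AND p2) OR p3 OR NOT p2   — eliminate IMPLIES
≡ NOT p1 OR NOT p1 OR NOT p2 OR p3 OR NOT p2   — De Morgan
≡ NOT p1 OR NOT p2 OR p3   — simplify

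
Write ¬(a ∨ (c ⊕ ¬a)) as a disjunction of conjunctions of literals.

¬(a ∨ (c ⊕ ¬a))
= ¬(a ∨ (c ∧ ¬¬a) ∨ (¬c ∧ ¬a))   [expand ⊕]
= ¬a ∧ ¬(c ∧ ¬¬a) ∧ ¬(¬c ∧ ¬a)   [De Morgan]
= ¬a ∧ (¬c ∨ ¬¬¬a) ∧ ¬(¬c ∧ ¬a)   [De Morgan]
= ¬a ∧ (¬c ∨ ¬a) ∧ ¬(¬c ∧ ¬a)   [double negation]
= ¬a ∧ (¬c ∨ ¬a) ∧ (¬¬c ∨ ¬¬a)   [De Morgan]
= ¬a ∧ (¬c ∨ ¬a) ∧ (c ∨ ¬¬a)   [double negation]
= ¬a ∧ (¬c ∨ ¬a) ∧ (c ∨ a)   [double negation]
= (¬a ∧ ¬c ∧ c) ∨ (¬a ∧ ¬c ∧ a) ∨ (¬a ∧ ¬a ∧ c) ∨ (¬a ∧ ¬a ∧ a)   [distribute ∧ over ∨]
= ¬a ∧ c   [simplify]

¬a ∧ c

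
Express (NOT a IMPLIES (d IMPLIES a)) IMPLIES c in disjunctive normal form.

(NOT a AND d) OR c

(NOT a IMPLIES (d IMPLIES a)) IMPLIES c
= NOT (NOT a IMPLIES (d IMPLIES a)) OR c
= NOT (NOT NOT a OR (d IMPLIES a)) OR c
= NOT (NOT NOT a OR NOT d OR a) OR c
= (NOT NOT NOT a AND NOT NOT d AND NOT a) OR c
= (NOT a AND NOT NOT d AND NOT a) OR c
= (NOT a AND d AND NOT a) OR c
= (NOT a AND d) OR c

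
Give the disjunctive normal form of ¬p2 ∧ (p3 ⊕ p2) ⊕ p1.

¬p2 ∧ p3 ∧ ¬p1 ∨ p2 ∧ p1 ∨ ¬p3 ∧ ¬p2 ∧ p1

¬p2 ∧ (p3 ⊕ p2) ⊕ p1
≡ ¬p2 ∧ (p3 ⊕ p2) ∧ ¬p1 ∨ ¬(¬p2 ∧ (p3 ⊕ p2)) ∧ p1   [expand ⊕]
≡ ¬p2 ∧ (p3 ∧ ¬p2 ∨ ¬p3 ∧ p2) ∧ ¬p1 ∨ ¬(¬p2 ∧ (p3 ⊕ p2)) ∧ p1   [expand ⊕]
≡ ¬p2 ∧ (p3 ∧ ¬p2 ∨ ¬p3 ∧ p2) ∧ ¬p1 ∨ ¬(¬p2 ∧ (p3 ∧ ¬p2 ∨ ¬p3 ∧ p2)) ∧ p1   [expand ⊕]
≡ ¬p2 ∧ (p3 ∧ ¬p2 ∨ ¬p3 ∧ p2) ∧ ¬p1 ∨ (¬¬p2 ∨ ¬(p3 ∧ ¬p2 ∨ ¬p3 ∧ p2)) ∧ p1   [De Morgan]
≡ ¬p2 ∧ (p3 ∧ ¬p2 ∨ ¬p3 ∧ p2) ∧ ¬p1 ∨ (p2 ∨ ¬(p3 ∧ ¬p2 ∨ ¬p3 ∧ p2)) ∧ p1   [double negation]
≡ ¬p2 ∧ (p3 ∧ ¬p2 ∨ ¬p3 ∧ p2) ∧ ¬p1 ∨ (p2 ∨ ¬(p3 ∧ ¬p2) ∧ ¬(¬p3 ∧ p2)) ∧ p1   [De Morgan]
≡ ¬p2 ∧ (p3 ∧ ¬p2 ∨ ¬p3 ∧ p2) ∧ ¬p1 ∨ (p2 ∨ (¬p3 ∨ ¬¬p2) ∧ ¬(¬p3 ∧ p2)) ∧ p1   [De Morgan]
≡ ¬p2 ∧ (p3 ∧ ¬p2 ∨ ¬p3 ∧ p2) ∧ ¬p1 ∨ (p2 ∨ (¬p3 ∨ p2) ∧ ¬(¬p3 ∧ p2)) ∧ p1   [double negation]
≡ ¬p2 ∧ (p3 ∧ ¬p2 ∨ ¬p3 ∧ p2) ∧ ¬p1 ∨ (p2 ∨ (¬p3 ∨ p2) ∧ (¬¬p3 ∨ ¬p2)) ∧ p1   [De Morgan]
≡ ¬p2 ∧ (p3 ∧ ¬p2 ∨ ¬p3 ∧ p2) ∧ ¬p1 ∨ (p2 ∨ (¬p3 ∨ p2) ∧ (p3 ∨ ¬p2)) ∧ p1   [double negation]
≡ ¬p2 ∧ p3 ∧ ¬p2 ∧ ¬p1 ∨ ¬p2 ∧ ¬p3 ∧ p2 ∧ ¬p1 ∨ p2 ∧ p1 ∨ ¬p3 ∧ p3 ∧ p1 ∨ ¬p3 ∧ ¬p2 ∧ p1 ∨ p2 ∧ p3 ∧ p1 ∨ p2 ∧ ¬p2 ∧ p1   [distribute ∧ over ∨]
≡ ¬p2 ∧ p3 ∧ ¬p1 ∨ p2 ∧ p1 ∨ ¬p3 ∧ ¬p2 ∧ p1   [simplify]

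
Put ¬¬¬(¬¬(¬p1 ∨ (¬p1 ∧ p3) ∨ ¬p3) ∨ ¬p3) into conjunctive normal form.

¬¬¬(¬¬(¬p1 ∨ (¬p1 ∧ p3) ∨ ¬p3) ∨ ¬p3)
= ¬(¬¬(¬p1 ∨ (¬p1 ∧ p3) ∨ ¬p3) ∨ ¬p3)
= ¬¬¬(¬p1 ∨ (¬p1 ∧ p3) ∨ ¬p3) ∧ ¬¬p3
= ¬(¬p1 ∨ (¬p1 ∧ p3) ∨ ¬p3) ∧ ¬¬p3
= ¬¬p1 ∧ ¬(¬p1 ∧ p3) ∧ ¬¬p3 ∧ ¬¬p3
= p1 ∧ ¬(¬p1 ∧ p3) ∧ ¬¬p3 ∧ ¬¬p3
= p1 ∧ (¬¬p1 ∨ ¬p3) ∧ ¬¬p3 ∧ ¬¬p3
= p1 ∧ (p1 ∨ ¬p3) ∧ ¬¬p3 ∧ ¬¬p3
= p1 ∧ (p1 ∨ ¬p3) ∧ p3 ∧ ¬¬p3
= p1 ∧ (p1 ∨ ¬p3) ∧ p3 ∧ p3
= p1 ∧ p3

p1 ∧ p3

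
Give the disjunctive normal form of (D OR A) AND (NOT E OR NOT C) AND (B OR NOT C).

(D OR A) AND (NOT E OR NOT C) AND (B OR NOT C)
= (D AND NOT E AND B) OR (D AND NOT E AND NOT C) OR (D AND NOT C AND B) OR (D AND NOT C AND NOT C) OR (A AND NOT E AND B) OR (A AND NOT E AND NOT C) OR (A AND NOT C AND B) OR (A AND NOT C AND NOT C)   — distribute AND over OR
= (D AND NOT E AND B) OR (D AND NOT C) OR (A AND NOT E AND B) OR (A AND NOT C)   — simplify

(D AND NOT E AND B) OR (D AND NOT C) OR (A AND NOT E AND B) OR (A AND NOT C)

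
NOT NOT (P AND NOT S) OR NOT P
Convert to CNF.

NOT S OR NOT P

NOT NOT (P AND NOT S) OR NOT P
⇔ (P AND NOT S) OR NOT P   [double negation]
⇔ (P OR NOT P) AND (NOT S OR NOT P)   [distribute OR over AND]
⇔ NOT S OR NOT P   [simplify]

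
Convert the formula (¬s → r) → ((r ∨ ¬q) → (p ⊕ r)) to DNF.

(¬s ∧ ¬r) ∨ (¬r ∧ q) ∨ (p ∧ ¬r) ∨ (¬p ∧ r)

(¬s → r) → ((r ∨ ¬q) → (p ⊕ r))
= ¬(¬s → r) ∨ ((r ∨ ¬q) → (p ⊕ r))   [eliminate →]
= ¬(¬¬s ∨ r) ∨ ((r ∨ ¬q) → (p ⊕ r))   [eliminate →]
= ¬(¬¬s ∨ r) ∨ ¬(r ∨ ¬q) ∨ (p ⊕ r)   [eliminate →]
= ¬(¬¬s ∨ r) ∨ ¬(r ∨ ¬q) ∨ (p ∧ ¬r) ∨ (¬p ∧ r)   [expand ⊕]
= (¬¬¬s ∧ ¬r) ∨ ¬(r ∨ ¬q) ∨ (p ∧ ¬r) ∨ (¬p ∧ r)   [De Morgan]
= (¬s ∧ ¬r) ∨ ¬(r ∨ ¬q) ∨ (p ∧ ¬r) ∨ (¬p ∧ r)   [double negation]
= (¬s ∧ ¬r) ∨ (¬r ∧ ¬¬q) ∨ (p ∧ ¬r) ∨ (¬p ∧ r)   [De Morgan]
= (¬s ∧ ¬r) ∨ (¬r ∧ q) ∨ (p ∧ ¬r) ∨ (¬p ∧ r)   [double negation]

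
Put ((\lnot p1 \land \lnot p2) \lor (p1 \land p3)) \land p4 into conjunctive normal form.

((\lnot p1 \land \lnot p2) \lor (p1 \land p3)) \land p4
≡ (\lnot p1 \lor p1) \land (\lnot p1 \lor p3) \land (\lnot p2 \lor p1) \land (\lnot p2 \lor p3) \land p4   — distribute \lor over \land
≡ (\lnot p1 \lor p3) \land (\lnot p2 \lor p1) \land (\lnot p2 \lor p3) \land p4   — simplify

(\lnot p1 \lor p3) \land (\lnot p2 \lor p1) \land (\lnot p2 \lor p3) \land p4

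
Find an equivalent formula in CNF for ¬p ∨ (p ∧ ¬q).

¬p ∨ (p ∧ ¬q)
= (¬p ∨ p) ∧ (¬p ∨ ¬q)   [distribute ∨ over ∧]
= ¬p ∨ ¬q   [simplify]

¬p ∨ ¬q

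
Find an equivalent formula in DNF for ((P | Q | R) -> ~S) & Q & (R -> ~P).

((P | Q | R) -> ~S) & Q & (R -> ~P)
≡ (~(P | Q | R) | ~S) & Q & (R -> ~P)   — eliminate ->
≡ (~(P | Q | R) | ~S) & Q & (~R | ~P)   — eliminate ->
≡ ((~P & ~Q & ~R) | ~S) & Q & (~R | ~P)   — De Morgan
≡ (~P & ~Q & ~R & Q & ~R) | (~P & ~Q & ~R & Q & ~P) | (~S & Q & ~R) | (~S & Q & ~P)   — distribute & over |
≡ (~S & Q & ~R) | (~S & Q & ~P)   — simplify

(~S & Q & ~R) | (~S & Q & ~P)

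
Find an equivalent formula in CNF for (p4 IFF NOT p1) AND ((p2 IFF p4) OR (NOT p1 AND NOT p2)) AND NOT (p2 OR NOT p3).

(p4 IFF NOT p1) AND ((p2 IFF p4) OR (NOT p1 AND NOT p2)) AND NOT (p2 OR NOT p3)
= (p4 IMPLIES NOT p1) AND (NOT p1 IMPLIES p4) AND ((p2 IFF p4) OR (NOT p1 AND NOT p2)) AND NOT (p2 OR NOT p3)   [eliminate IFF]
= (NOT p4 OR NOT p1) AND (NOT p1 IMPLIES p4) AND ((p2 IFF p4) OR (NOT p1 AND NOT p2)) AND NOT (p2 OR NOT p3)   [eliminate IMPLIES]
= (NOT p4 OR NOT p1) AND (NOT NOT p1 OR p4) AND ((p2 IFF p4) OR (NOT p1 AND NOT p2)) AND NOT (p2 OR NOT p3)   [eliminate IMPLIES]
= (NOT p4 OR NOT p1) AND (NOT NOT p1 OR p4) AND (((p2 IMPLIES p4) AND (p4 IMPLIES p2)) OR (NOT p1 AND NOT p2)) AND NOT (p2 OR NOT p3)   [eliminate IFF]
= (NOT p4 OR NOT p1) AND (NOT NOT p1 OR p4) AND (((NOT p2 OR p4) AND (p4 IMPLIES p2)) OR (NOT p1 AND NOT p2)) AND NOT (p2 OR NOT p3)   [eliminate IMPLIES]
= (NOT p4 OR NOT p1) AND (NOT NOT p1 OR p4) AND (((NOT p2 OR p4) AND (NOT p4 OR p2)) OR (NOT p1 AND NOT p2)) AND NOT (p2 OR NOT p3)   [eliminate IMPLIES]
= (NOT p4 OR NOT p1) AND (p1 OR p4) AND (((NOT p2 OR p4) AND (NOT p4 OR p2)) OR (NOT p1 AND NOT p2)) AND NOT (p2 OR NOT p3)   [double negation]
= (NOT p4 OR NOT p1) AND (p1 OR p4) AND (((NOT p2 OR p4) AND (NOT p4 OR p2)) OR (NOT p1 AND NOT p2)) AND NOT p2 AND NOT NOT p3   [De Morgan]
= (NOT p4 OR NOT p1) AND (p1 OR p4) AND (((NOT p2 OR p4) AND (NOT p4 OR p2)) OR (NOT p1 AND NOT p2)) AND NOT p2 AND p3   [double negation]
= (NOT p4 OR NOT p1) AND (p1 OR p4) AND (NOT p2 OR p4 OR NOT p1) AND (NOT p2 OR p4 OR NOT p2) AND (NOT p4 OR p2 OR NOT p1) AND (NOT p4 OR p2 OR NOT p2) AND NOT p2 AND p3   [distribute OR over AND]
= (NOT p4 OR NOT p1) AND (p1 OR p4) AND NOT p2 AND p3   [simplify]

(NOT p4 OR NOT p1) AND (p1 OR p4) AND NOT p2 AND p3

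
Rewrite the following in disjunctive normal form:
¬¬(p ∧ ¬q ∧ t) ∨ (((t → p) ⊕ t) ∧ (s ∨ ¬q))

¬¬(p ∧ ¬q ∧ t) ∨ (((t → p) ⊕ t) ∧ (s ∨ ¬q))
≡ ¬¬(p ∧ ¬q ∧ t) ∨ ((((t → p) ∧ ¬t) ∨ (¬(t → p) ∧ t)) ∧ (s ∨ ¬q))   [expand ⊕]
≡ ¬¬(p ∧ ¬q ∧ t) ∨ ((((¬t ∨ p) ∧ ¬t) ∨ (¬(t → p) ∧ t)) ∧ (s ∨ ¬q))   [eliminate →]
≡ ¬¬(p ∧ ¬q ∧ t) ∨ ((((¬t ∨ p) ∧ ¬t) ∨ (¬(¬t ∨ p) ∧ t)) ∧ (s ∨ ¬q))   [eliminate →]
≡ (p ∧ ¬q ∧ t) ∨ ((((¬t ∨ p) ∧ ¬t) ∨ (¬(¬t ∨ p) ∧ t)) ∧ (s ∨ ¬q))   [double negation]
≡ (p ∧ ¬q ∧ t) ∨ ((((¬t ∨ p) ∧ ¬t) ∨ (¬¬t ∧ ¬p ∧ t)) ∧ (s ∨ ¬q))   [De Morgan]
≡ (p ∧ ¬q ∧ t) ∨ ((((¬t ∨ p) ∧ ¬t) ∨ (t ∧ ¬p ∧ t)) ∧ (s ∨ ¬q))   [double negation]
≡ (p ∧ ¬q ∧ t) ∨ (¬t ∧ ¬t ∧ s) ∨ (¬t ∧ ¬t ∧ ¬q) ∨ (p ∧ ¬t ∧ s) ∨ (p ∧ ¬t ∧ ¬q) ∨ (t ∧ ¬p ∧ t ∧ s) ∨ (t ∧ ¬p ∧ t ∧ ¬q)   [distribute ∧ over ∨]
≡ (p ∧ ¬q ∧ t) ∨ (¬t ∧ s) ∨ (¬t ∧ ¬q) ∨ (t ∧ ¬p ∧ s) ∨ (t ∧ ¬p ∧ ¬q)   [simplify]

(p ∧ ¬q ∧ t) ∨ (¬t ∧ s) ∨ (¬t ∧ ¬q) ∨ (t ∧ ¬p ∧ s) ∨ (t ∧ ¬p ∧ ¬q)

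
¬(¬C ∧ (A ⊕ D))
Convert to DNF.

C ∨ (¬A ∧ ¬D) ∨ (D ∧ A)

¬(¬C ∧ (A ⊕ D))
⇔ ¬(¬C ∧ ((A ∧ ¬D) ∨ (¬A ∧ D)))   — expand ⊕
⇔ ¬¬C ∨ ¬((A ∧ ¬D) ∨ (¬A ∧ D))   — De Morgan
⇔ C ∨ ¬((A ∧ ¬D) ∨ (¬A ∧ D))   — double negation
⇔ C ∨ (¬(A ∧ ¬D) ∧ ¬(¬A ∧ D))   — De Morgan
⇔ C ∨ ((¬A ∨ ¬¬D) ∧ ¬(¬A ∧ D))   — De Morgan
⇔ C ∨ ((¬A ∨ D) ∧ ¬(¬A ∧ D))   — double negation
⇔ C ∨ ((¬A ∨ D) ∧ (¬¬A ∨ ¬D))   — De Morgan
⇔ C ∨ ((¬A ∨ D) ∧ (A ∨ ¬D))   — double negation
⇔ C ∨ (¬A ∧ A) ∨ (¬A ∧ ¬D) ∨ (D ∧ A) ∨ (D ∧ ¬D)   — distribute ∧ over ∨
⇔ C ∨ (¬A ∧ ¬D) ∨ (D ∧ A)   — simplify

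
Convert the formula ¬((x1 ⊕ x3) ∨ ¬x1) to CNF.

(¬x1 ∨ x3) ∧ x1

¬((x1 ⊕ x3) ∨ ¬x1)
≡ ¬(((x1 ∨ x3) ∧ ¬(x1 ∧ x3)) ∨ ¬x1)   [expand ⊕]
≡ ¬((x1 ∨ x3) ∧ ¬(x1 ∧ x3)) ∧ ¬¬x1   [De Morgan]
≡ (¬(x1 ∨ x3) ∨ ¬¬(x1 ∧ x3)) ∧ ¬¬x1   [De Morgan]
≡ ((¬x1 ∧ ¬x3) ∨ ¬¬(x1 ∧ x3)) ∧ ¬¬x1   [De Morgan]
≡ ((¬x1 ∧ ¬x3) ∨ (x1 ∧ x3)) ∧ ¬¬x1   [double negation]
≡ ((¬x1 ∧ ¬x3) ∨ (x1 ∧ x3)) ∧ x1   [double negation]
≡ (¬x1 ∨ x1) ∧ (¬x1 ∨ x3) ∧ (¬x3 ∨ x1) ∧ (¬x3 ∨ x3) ∧ x1   [distribute ∨ over ∧]
≡ (¬x1 ∨ x3) ∧ x1   [simplify]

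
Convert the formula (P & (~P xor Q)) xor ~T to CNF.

(P & (~P xor Q)) xor ~T
≡ ((P & (~P xor Q)) | ~T) & ~(P & (~P xor Q) & ~T)   (expand xor)
≡ ((P & (~P | Q) & ~(~P & Q)) | ~T) & ~(P & (~P xor Q) & ~T)   (expand xor)
≡ ((P & (~P | Q) & ~(~P & Q)) | ~T) & ~(P & (~P | Q) & ~(~P & Q) & ~T)   (expand xor)
≡ ((P & (~P | Q) & (~~P | ~Q)) | ~T) & ~(P & (~P | Q) & ~(~P & Q) & ~T)   (De Morgan)
≡ ((P & (~P | Q) & (P | ~Q)) | ~T) & ~(P & (~P | Q) & ~(~P & Q) & ~T)   (double negation)
≡ ((P & (~P | Q) & (P | ~Q)) | ~T) & (~P | ~(~P | Q) | ~~(~P & Q) | ~~T)   (De Morgan)
≡ ((P & (~P | Q) & (P | ~Q)) | ~T) & (~P | (~~P & ~Q) | ~~(~P & Q) | ~~T)   (De Morgan)
≡ ((P & (~P | Q) & (P | ~Q)) | ~T) & (~P | (P & ~Q) | ~~(~P & Q) | ~~T)   (double negation)
≡ ((P & (~P | Q) & (P | ~Q)) | ~T) & (~P | (P & ~Q) | (~P & Q) | ~~T)   (double negation)
≡ ((P & (~P | Q) & (P | ~Q)) | ~T) & (~P | (P & ~Q) | (~P & Q) | T)   (double negation)
≡ (P | ~T) & (~P | Q | ~T) & (P | ~Q | ~T) & (~P | P | ~P | T) & (~P | P | Q | T) & (~P | ~Q | ~P | T) & (~P | ~Q | Q | T)   (distribute | over &)
≡ (P | ~T) & (~P | Q | ~T) & (~P | ~Q | T)   (simplify)

(P | ~T) & (~P | Q | ~T) & (~P | ~Q | T)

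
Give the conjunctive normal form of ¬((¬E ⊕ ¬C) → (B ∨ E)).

¬((¬E ⊕ ¬C) → (B ∨ E))
= ¬(¬(¬E ⊕ ¬C) ∨ B ∨ E)   [eliminate →]
= ¬(¬((¬E ∨ ¬C) ∧ ¬(¬E ∧ ¬C)) ∨ B ∨ E)   [expand ⊕]
= ¬¬((¬E ∨ ¬C) ∧ ¬(¬E ∧ ¬C)) ∧ ¬B ∧ ¬E   [De Morgan]
= (¬E ∨ ¬C) ∧ ¬(¬E ∧ ¬C) ∧ ¬B ∧ ¬E   [double negation]
= (¬E ∨ ¬C) ∧ (¬¬E ∨ ¬¬C) ∧ ¬B ∧ ¬E   [De Morgan]
= (¬E ∨ ¬C) ∧ (E ∨ ¬¬C) ∧ ¬B ∧ ¬E   [double negation]
= (¬E ∨ ¬C) ∧ (E ∨ C) ∧ ¬B ∧ ¬E   [double negation]
= (E ∨ C) ∧ ¬B ∧ ¬E   [simplify]

(E ∨ C) ∧ ¬B ∧ ¬E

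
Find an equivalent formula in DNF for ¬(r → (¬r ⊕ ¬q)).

¬(r → (¬r ⊕ ¬q))
≡ ¬(¬r ∨ (¬r ⊕ ¬q))   [eliminate →]
≡ ¬(¬r ∨ (¬r ∧ ¬¬q) ∨ (¬¬r ∧ ¬q))   [expand ⊕]
≡ ¬¬r ∧ ¬(¬r ∧ ¬¬q) ∧ ¬(¬¬r ∧ ¬q)   [De Morgan]
≡ r ∧ ¬(¬r ∧ ¬¬q) ∧ ¬(¬¬r ∧ ¬q)   [double negation]
≡ r ∧ (¬¬r ∨ ¬¬¬q) ∧ ¬(¬¬r ∧ ¬q)   [De Morgan]
≡ r ∧ (r ∨ ¬¬¬q) ∧ ¬(¬¬r ∧ ¬q)   [double negation]
≡ r ∧ (r ∨ ¬q) ∧ ¬(¬¬r ∧ ¬q)   [double negation]
≡ r ∧ (r ∨ ¬q) ∧ (¬¬¬r ∨ ¬¬q)   [De Morgan]
≡ r ∧ (r ∨ ¬q) ∧ (¬r ∨ ¬¬q)   [double negation]
≡ r ∧ (r ∨ ¬q) ∧ (¬r ∨ q)   [double negation]
≡ (r ∧ r ∧ ¬r) ∨ (r ∧ r ∧ q) ∨ (r ∧ ¬q ∧ ¬r) ∨ (r ∧ ¬q ∧ q)   [distribute ∧ over ∨]
≡ r ∧ q   [simplify]

r ∧ q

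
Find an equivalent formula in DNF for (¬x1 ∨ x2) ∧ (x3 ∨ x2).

(¬x1 ∧ x3) ∨ x2

(¬x1 ∨ x2) ∧ (x3 ∨ x2)
≡ (¬x1 ∧ x3) ∨ (¬x1 ∧ x2) ∨ (x2 ∧ x3) ∨ (x2 ∧ x2)
≡ (¬x1 ∧ x3) ∨ x2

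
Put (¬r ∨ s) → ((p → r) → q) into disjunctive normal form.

(¬r ∨ s) → ((p → r) → q)
⇔ ¬(¬r ∨ s) ∨ ((p → r) → q)   — eliminate →
⇔ ¬(¬r ∨ s) ∨ ¬(p → r) ∨ q   — eliminate →
⇔ ¬(¬r ∨ s) ∨ ¬(¬p ∨ r) ∨ q   — eliminate →
⇔ (¬¬r ∧ ¬s) ∨ ¬(¬p ∨ r) ∨ q   — De Morgan
⇔ (r ∧ ¬s) ∨ ¬(¬p ∨ r) ∨ q   — double negation
⇔ (r ∧ ¬s) ∨ (¬¬p ∧ ¬r) ∨ q   — De Morgan
⇔ (r ∧ ¬s) ∨ (p ∧ ¬r) ∨ q   — double negation

(r ∧ ¬s) ∨ (p ∧ ¬r) ∨ q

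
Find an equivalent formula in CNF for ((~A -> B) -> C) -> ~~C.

A | B | C

((~A -> B) -> C) -> ~~C
≡ ~((~A -> B) -> C) | ~~C   [eliminate ->]
≡ ~(~(~A -> B) | C) | ~~C   [eliminate ->]
≡ ~(~(~~A | B) | C) | ~~C   [eliminate ->]
≡ (~~(~~A | B) & ~C) | ~~C   [De Morgan]
≡ ((~~A | B) & ~C) | ~~C   [double negation]
≡ ((A | B) & ~C) | ~~C   [double negation]
≡ ((A | B) & ~C) | C   [double negation]
≡ (A | B | C) & (~C | C)   [distribute | over &]
≡ A | B | C   [simplify]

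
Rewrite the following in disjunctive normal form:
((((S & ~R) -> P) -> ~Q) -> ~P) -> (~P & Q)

(~Q & P) | (~P & Q)

((((S & ~R) -> P) -> ~Q) -> ~P) -> (~P & Q)
= ~((((S & ~R) -> P) -> ~Q) -> ~P) | (~P & Q)
= ~(~(((S & ~R) -> P) -> ~Q) | ~P) | (~P & Q)
= ~(~(~((S & ~R) -> P) | ~Q) | ~P) | (~P & Q)
= ~(~(~(~(S & ~R) | P) | ~Q) | ~P) | (~P & Q)
= (~~(~(~(S & ~R) | P) | ~Q) & ~~P) | (~P & Q)
= ((~(~(S & ~R) | P) | ~Q) & ~~P) | (~P & Q)
= (((~~(S & ~R) & ~P) | ~Q) & ~~P) | (~P & Q)
= (((S & ~R & ~P) | ~Q) & ~~P) | (~P & Q)
= (((S & ~R & ~P) | ~Q) & P) | (~P & Q)
= (S & ~R & ~P & P) | (~Q & P) | (~P & Q)
= (~Q & P) | (~P & Q)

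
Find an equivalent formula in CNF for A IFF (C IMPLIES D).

A IFF (C IMPLIES D)
= (A IMPLIES (C IMPLIES D)) AND ((C IMPLIES D) IMPLIES A)   [eliminate IFF]
= (NOT A OR (C IMPLIES D)) AND ((C IMPLIES D) IMPLIES A)   [eliminate IMPLIES]
= (NOT A OR NOT C OR D) AND ((C IMPLIES D) IMPLIES A)   [eliminate IMPLIES]
= (NOT A OR NOT C OR D) AND (NOT (C IMPLIES D) OR A)   [eliminate IMPLIES]
= (NOT A OR NOT C OR D) AND (NOT (NOT C OR D) OR A)   [eliminate IMPLIES]
= (NOT A OR NOT C OR D) AND ((NOT NOT C AND NOT D) OR A)   [De Morgan]
= (NOT A OR NOT C OR D) AND ((C AND NOT D) OR A)   [double negation]
= (NOT A OR NOT C OR D) AND (C OR A) AND (NOT D OR A)   [distribute OR over AND]

(NOT A OR NOT C OR D) AND (C OR A) AND (NOT D OR A)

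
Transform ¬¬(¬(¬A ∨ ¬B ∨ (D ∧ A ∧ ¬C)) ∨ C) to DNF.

(A ∧ B ∧ ¬D) ∨ C

¬¬(¬(¬A ∨ ¬B ∨ (D ∧ A ∧ ¬C)) ∨ C)
= ¬(¬A ∨ ¬B ∨ (D ∧ A ∧ ¬C)) ∨ C   (double negation)
= (¬¬A ∧ ¬¬B ∧ ¬(D ∧ A ∧ ¬C)) ∨ C   (De Morgan)
= (A ∧ ¬¬B ∧ ¬(D ∧ A ∧ ¬C)) ∨ C   (double negation)
= (A ∧ B ∧ ¬(D ∧ A ∧ ¬C)) ∨ C   (double negation)
= (A ∧ B ∧ (¬D ∨ ¬A ∨ ¬¬C)) ∨ C   (De Morgan)
= (A ∧ B ∧ (¬D ∨ ¬A ∨ C)) ∨ C   (double negation)
= (A ∧ B ∧ ¬D) ∨ (A ∧ B ∧ ¬A) ∨ (A ∧ B ∧ C) ∨ C   (distribute ∧ over ∨)
= (A ∧ B ∧ ¬D) ∨ C   (simplify)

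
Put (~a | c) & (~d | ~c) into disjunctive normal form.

(~a | c) & (~d | ~c)
= (~a & ~d) | (~a & ~c) | (c & ~d) | (c & ~c)   (distribute & over |)
= (~a & ~d) | (~a & ~c) | (c & ~d)   (simplify)

(~a & ~d) | (~a & ~c) | (c & ~d)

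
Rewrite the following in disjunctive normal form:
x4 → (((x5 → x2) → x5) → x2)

¬x4 ∨ ¬x5 ∨ x2

x4 → (((x5 → x2) → x5) → x2)
≡ ¬x4 ∨ (((x5 → x2) → x5) → x2)   [eliminate →]
≡ ¬x4 ∨ ¬((x5 → x2) → x5) ∨ x2   [eliminate →]
≡ ¬x4 ∨ ¬(¬(x5 → x2) ∨ x5) ∨ x2   [eliminate →]
≡ ¬x4 ∨ ¬(¬(¬x5 ∨ x2) ∨ x5) ∨ x2   [eliminate →]
≡ ¬x4 ∨ (¬¬(¬x5 ∨ x2) ∧ ¬x5) ∨ x2   [De Morgan]
≡ ¬x4 ∨ ((¬x5 ∨ x2) ∧ ¬x5) ∨ x2   [double negation]
≡ ¬x4 ∨ (¬x5 ∧ ¬x5) ∨ (x2 ∧ ¬x5) ∨ x2   [distribute ∧ over ∨]
≡ ¬x4 ∨ ¬x5 ∨ x2   [simplify]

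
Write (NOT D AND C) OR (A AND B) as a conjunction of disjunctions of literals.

(NOT D OR A) AND (NOT D OR B) AND (C OR A) AND (C OR B)

(NOT D AND C) OR (A AND B)
≡ (NOT D OR A) AND (NOT D OR B) AND (C OR A) AND (C OR B)   [distribute OR over AND]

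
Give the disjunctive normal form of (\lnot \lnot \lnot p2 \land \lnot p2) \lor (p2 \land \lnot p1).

(\lnot \lnot \lnot p2 \land \lnot p2) \lor (p2 \land \lnot p1)
⇔ (\lnot p2 \land \lnot p2) \lor (p2 \land \lnot p1)   [double negation]
⇔ \lnot p2 \lor (p2 \land \lnot p1)   [simplify]

\lnot p2 \lor (p2 \land \lnot p1)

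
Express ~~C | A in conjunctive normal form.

C | A

~~C | A
= C | A   — double negation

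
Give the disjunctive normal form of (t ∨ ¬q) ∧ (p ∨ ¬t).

(t ∧ p) ∨ (¬q ∧ p) ∨ (¬q ∧ ¬t)

(t ∨ ¬q) ∧ (p ∨ ¬t)
≡ (t ∧ p) ∨ (t ∧ ¬t) ∨ (¬q ∧ p) ∨ (¬q ∧ ¬t)   [distribute ∧ over ∨]
≡ (t ∧ p) ∨ (¬q ∧ p) ∨ (¬q ∧ ¬t)   [simplify]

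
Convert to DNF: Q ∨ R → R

Q ∨ R → R
= ¬(Q ∨ R) ∨ R   [eliminate →]
= ¬Q ∧ ¬R ∨ R   [De Morgan]

¬Q ∧ ¬R ∨ R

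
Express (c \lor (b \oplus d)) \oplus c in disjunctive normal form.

(c \lor (b \oplus d)) \oplus c
⇔ ((c \lor (b \oplus d)) \land \lnot c) \lor (\lnot (c \lor (b \oplus d)) \land c)   [expand \oplus]
⇔ ((c \lor (b \land \lnot d) \lor (\lnot b \land d)) \land \lnot c) \lor (\lnot (c \lor (b \oplus d)) \land c)   [expand \oplus]
⇔ ((c \lor (b \land \lnot d) \lor (\lnot b \land d)) \land \lnot c) \lor (\lnot (c \lor (b \land \lnot d) \lor (\lnot b \land d)) \land c)   [expand \oplus]
⇔ ((c \lor (b \land \lnot d) \lor (\lnot b \land d)) \land \lnot c) \lor (\lnot c \land \lnot (b \land \lnot d) \land \lnot (\lnot b \land d) \land c)   [De Morgan]
⇔ ((c \lor (b \land \lnot d) \lor (\lnot b \land d)) \land \lnot c) \lor (\lnot c \land (\lnot b \lor \lnot \lnot d) \land \lnot (\lnot b \land d) \land c)   [De Morgan]
⇔ ((c \lor (b \land \lnot d) \lor (\lnot b \land d)) \land \lnot c) \lor (\lnot c \land (\lnot b \lor d) \land \lnot (\lnot b \land d) \land c)   [double negation]
⇔ ((c \lor (b \land \lnot d) \lor (\lnot b \land d)) \land \lnot c) \lor (\lnot c \land (\lnot b \lor d) \land (\lnot \lnot b \lor \lnot d) \land c)   [De Morgan]
⇔ ((c \lor (b \land \lnot d) \lor (\lnot b \land d)) \land \lnot c) \lor (\lnot c \land (\lnot b \lor d) \land (b \lor \lnot d) \land c)   [double negation]
⇔ (c \land \lnot c) \lor (b \land \lnot d \land \lnot c) \lor (\lnot b \land d \land \lnot c) \lor (\lnot c \land \lnot b \land b \land c) \lor (\lnot c \land \lnot b \land \lnot d \land c) \lor (\lnot c \land d \land b \land c) \lor (\lnot c \land d \land \lnot d \land c)   [distribute \land over \lor]
⇔ (b \land \lnot d \land \lnot c) \lor (\lnot b \land d \land \lnot c)   [simplify]

(b \land \lnot d \land \lnot c) \lor (\lnot b \land d \land \lnot c)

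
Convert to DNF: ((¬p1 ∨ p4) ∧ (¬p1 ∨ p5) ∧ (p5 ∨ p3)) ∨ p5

(¬p1 ∧ p3) ∨ p5

((¬p1 ∨ p4) ∧ (¬p1 ∨ p5) ∧ (p5 ∨ p3)) ∨ p5
≡ (¬p1 ∧ ¬p1 ∧ p5) ∨ (¬p1 ∧ ¬p1 ∧ p3) ∨ (¬p1 ∧ p5 ∧ p5) ∨ (¬p1 ∧ p5 ∧ p3) ∨ (p4 ∧ ¬p1 ∧ p5) ∨ (p4 ∧ ¬p1 ∧ p3) ∨ (p4 ∧ p5 ∧ p5) ∨ (p4 ∧ p5 ∧ p3) ∨ p5
≡ (¬p1 ∧ p3) ∨ p5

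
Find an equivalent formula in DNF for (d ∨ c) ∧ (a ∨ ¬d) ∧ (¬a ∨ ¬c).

(d ∨ c) ∧ (a ∨ ¬d) ∧ (¬a ∨ ¬c)
≡ (d ∧ a ∧ ¬a) ∨ (d ∧ a ∧ ¬c) ∨ (d ∧ ¬d ∧ ¬a) ∨ (d ∧ ¬d ∧ ¬c) ∨ (c ∧ a ∧ ¬a) ∨ (c ∧ a ∧ ¬c) ∨ (c ∧ ¬d ∧ ¬a) ∨ (c ∧ ¬d ∧ ¬c)   [distribute ∧ over ∨]
≡ (d ∧ a ∧ ¬c) ∨ (c ∧ ¬d ∧ ¬a)   [simplify]

(d ∧ a ∧ ¬c) ∨ (c ∧ ¬d ∧ ¬a)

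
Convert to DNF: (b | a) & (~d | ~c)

(b & ~d) | (b & ~c) | (a & ~d) | (a & ~c)

(b | a) & (~d | ~c)
⇔ (b & ~d) | (b & ~c) | (a & ~d) | (a & ~c)   [distribute & over |]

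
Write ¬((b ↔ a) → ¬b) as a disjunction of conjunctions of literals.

a ∧ b

¬((b ↔ a) → ¬b)
≡ ¬(¬(b ↔ a) ∨ ¬b)   — eliminate →
≡ ¬(¬((b → a) ∧ (a → b)) ∨ ¬b)   — eliminate ↔
≡ ¬(¬((¬b ∨ a) ∧ (a → b)) ∨ ¬b)   — eliminate →
≡ ¬(¬((¬b ∨ a) ∧ (¬a ∨ b)) ∨ ¬b)   — eliminate →
≡ ¬¬((¬b ∨ a) ∧ (¬a ∨ b)) ∧ ¬¬b   — De Morgan
≡ (¬b ∨ a) ∧ (¬a ∨ b) ∧ ¬¬b   — double negation
≡ (¬b ∨ a) ∧ (¬a ∨ b) ∧ b   — double negation
≡ (¬b ∧ ¬a ∧ b) ∨ (¬b ∧ b ∧ b) ∨ (a ∧ ¬a ∧ b) ∨ (a ∧ b ∧ b)   — distribute ∧ over ∨
≡ a ∧ b   — simplify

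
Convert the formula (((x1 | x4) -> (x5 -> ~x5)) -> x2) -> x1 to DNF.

(~x1 & ~x4 & ~x2) | (~x5 & ~x2) | x1

(((x1 | x4) -> (x5 -> ~x5)) -> x2) -> x1
⇔ ~(((x1 | x4) -> (x5 -> ~x5)) -> x2) | x1   [eliminate ->]
⇔ ~(~((x1 | x4) -> (x5 -> ~x5)) | x2) | x1   [eliminate ->]
⇔ ~(~(~(x1 | x4) | (x5 -> ~x5)) | x2) | x1   [eliminate ->]
⇔ ~(~(~(x1 | x4) | ~x5 | ~x5) | x2) | x1   [eliminate ->]
⇔ (~~(~(x1 | x4) | ~x5 | ~x5) & ~x2) | x1   [De Morgan]
⇔ ((~(x1 | x4) | ~x5 | ~x5) & ~x2) | x1   [double negation]
⇔ (((~x1 & ~x4) | ~x5 | ~x5) & ~x2) | x1   [De Morgan]
⇔ (~x1 & ~x4 & ~x2) | (~x5 & ~x2) | (~x5 & ~x2) | x1   [distribute & over |]
⇔ (~x1 & ~x4 & ~x2) | (~x5 & ~x2) | x1   [simplify]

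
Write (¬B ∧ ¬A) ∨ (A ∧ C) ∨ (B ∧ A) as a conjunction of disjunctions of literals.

(¬B ∨ A) ∧ (¬A ∨ C ∨ B)

(¬B ∧ ¬A) ∨ (A ∧ C) ∨ (B ∧ A)
= (¬B ∨ A ∨ B) ∧ (¬B ∨ A ∨ A) ∧ (¬B ∨ C ∨ B) ∧ (¬B ∨ C ∨ A) ∧ (¬A ∨ A ∨ B) ∧ (¬A ∨ A ∨ A) ∧ (¬A ∨ C ∨ B) ∧ (¬A ∨ C ∨ A)
= (¬B ∨ A) ∧ (¬A ∨ C ∨ B)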